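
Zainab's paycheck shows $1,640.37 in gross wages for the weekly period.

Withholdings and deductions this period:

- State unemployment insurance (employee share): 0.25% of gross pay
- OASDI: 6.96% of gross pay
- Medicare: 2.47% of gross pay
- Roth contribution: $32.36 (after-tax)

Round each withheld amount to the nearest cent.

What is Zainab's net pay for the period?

OASDI: $1,640.37 × 0.0696 = $114.17
State unemployment insurance (employee share): $1,640.37 × 0.0025 = $4.10
Medicare: $1,640.37 × 0.0247 = $40.52
Roth contribution: $32.36
Total deductions = $114.17 + $4.10 + $40.52 + $32.36 = $191.15
Net pay = $1,640.37 − $191.15 = $1,449.22

$1,449.22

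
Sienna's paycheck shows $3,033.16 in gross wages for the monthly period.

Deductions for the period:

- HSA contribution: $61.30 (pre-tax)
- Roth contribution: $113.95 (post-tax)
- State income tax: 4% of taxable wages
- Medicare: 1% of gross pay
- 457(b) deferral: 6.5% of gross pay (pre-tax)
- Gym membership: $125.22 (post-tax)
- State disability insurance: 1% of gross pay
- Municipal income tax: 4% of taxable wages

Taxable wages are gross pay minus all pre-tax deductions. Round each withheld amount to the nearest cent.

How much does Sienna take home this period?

$2,252.89

457(b) deferral: $3,033.16 × 0.065 = $197.16
HSA contribution: $61.30
Pre-tax total = $197.16 + $61.30 = $258.46
Taxable wages = $3,033.16 − $258.46 = $2,774.70
State income tax: $2,774.70 × 0.04 = $110.99
Municipal income tax: $2,774.70 × 0.04 = $110.99
State disability insurance: $3,033.16 × 0.01 = $30.33
Medicare: $3,033.16 × 0.01 = $30.33
Gym membership: $125.22
Roth contribution: $113.95
Total deductions = $197.16 + $61.30 + $110.99 + $110.99 + $30.33 + $30.33 + $125.22 + $113.95 = $780.27
Net pay = $3,033.16 − $780.27 = $2,252.89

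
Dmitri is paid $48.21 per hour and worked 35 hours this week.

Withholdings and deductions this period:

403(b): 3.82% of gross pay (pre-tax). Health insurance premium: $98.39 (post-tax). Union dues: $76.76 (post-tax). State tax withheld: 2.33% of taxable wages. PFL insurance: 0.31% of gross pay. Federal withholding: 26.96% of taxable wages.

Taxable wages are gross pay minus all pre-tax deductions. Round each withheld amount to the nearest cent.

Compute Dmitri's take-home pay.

$967.17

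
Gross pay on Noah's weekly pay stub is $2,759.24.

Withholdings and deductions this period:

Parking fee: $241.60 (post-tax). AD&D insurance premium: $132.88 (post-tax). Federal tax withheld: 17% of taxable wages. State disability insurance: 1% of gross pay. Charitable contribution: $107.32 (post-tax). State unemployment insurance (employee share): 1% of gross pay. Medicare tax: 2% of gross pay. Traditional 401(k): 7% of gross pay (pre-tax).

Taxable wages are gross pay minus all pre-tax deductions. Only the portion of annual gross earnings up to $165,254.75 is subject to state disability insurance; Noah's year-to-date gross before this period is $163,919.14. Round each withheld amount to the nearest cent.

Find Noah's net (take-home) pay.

$1,551.92

Traditional 401(k): $2,759.24 × 0.07 = $193.15
Taxable wages = $2,759.24 − $193.15 = $2,566.09
Federal tax withheld: $2,566.09 × 0.17 = $436.24
State unemployment insurance (employee share): $2,759.24 × 0.01 = $27.59
State disability insurance: only $165,254.75 − $163,919.14 = $1,335.61 of this check is subject → $1,335.61 × 0.01 = $13.36
Medicare tax: $2,759.24 × 0.02 = $55.18
Charitable contribution: $107.32
AD&D insurance premium: $132.88
Parking fee: $241.60
Total deductions = $193.15 + $436.24 + $27.59 + $13.36 + $55.18 + $107.32 + $132.88 + $241.60 = $1,207.32
Net pay = $2,759.24 − $1,207.32 = $1,551.92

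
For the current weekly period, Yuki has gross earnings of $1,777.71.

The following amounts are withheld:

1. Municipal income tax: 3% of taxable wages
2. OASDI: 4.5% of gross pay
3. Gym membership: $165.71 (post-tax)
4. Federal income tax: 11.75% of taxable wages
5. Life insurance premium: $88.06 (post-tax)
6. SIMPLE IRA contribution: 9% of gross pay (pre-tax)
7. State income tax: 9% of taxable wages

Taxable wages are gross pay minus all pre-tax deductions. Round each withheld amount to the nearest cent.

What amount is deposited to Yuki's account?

$899.75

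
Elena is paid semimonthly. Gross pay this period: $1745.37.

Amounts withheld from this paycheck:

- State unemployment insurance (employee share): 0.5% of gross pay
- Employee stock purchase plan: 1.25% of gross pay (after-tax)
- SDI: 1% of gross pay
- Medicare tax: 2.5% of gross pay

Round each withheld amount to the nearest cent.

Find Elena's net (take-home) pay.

$1653.74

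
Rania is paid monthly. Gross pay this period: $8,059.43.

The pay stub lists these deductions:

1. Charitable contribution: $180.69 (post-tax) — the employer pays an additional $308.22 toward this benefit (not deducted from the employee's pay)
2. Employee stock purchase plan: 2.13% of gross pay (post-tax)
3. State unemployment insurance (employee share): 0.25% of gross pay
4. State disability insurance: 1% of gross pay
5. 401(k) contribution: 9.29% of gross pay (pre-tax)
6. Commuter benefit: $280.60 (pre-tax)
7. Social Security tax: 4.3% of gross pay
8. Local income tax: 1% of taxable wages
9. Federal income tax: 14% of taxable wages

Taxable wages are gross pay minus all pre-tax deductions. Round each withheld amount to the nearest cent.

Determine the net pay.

$5,175.93

Commuter benefit: $280.60
401(k) contribution: $8,059.43 × 0.0929 = $748.72
Pre-tax total = $280.60 + $748.72 = $1,029.32
Taxable wages = $8,059.43 − $1,029.32 = $7,030.11
Federal income tax: $7,030.11 × 0.14 = $984.22
Local income tax: $7,030.11 × 0.01 = $70.30
State unemployment insurance (employee share): $8,059.43 × 0.0025 = $20.15
Social Security tax: $8,059.43 × 0.043 = $346.56
State disability insurance: $8,059.43 × 0.01 = $80.59
Employee stock purchase plan: $8,059.43 × 0.0213 = $171.67
Charitable contribution: $180.69
(Employer's $308.22 toward charitable contribution is not withheld from the employee.)
Total deductions = $280.60 + $748.72 + $984.22 + $70.30 + $20.15 + $346.56 + $80.59 + $171.67 + $180.69 = $2,883.50
Net pay = $8,059.43 − $2,883.50 = $5,175.93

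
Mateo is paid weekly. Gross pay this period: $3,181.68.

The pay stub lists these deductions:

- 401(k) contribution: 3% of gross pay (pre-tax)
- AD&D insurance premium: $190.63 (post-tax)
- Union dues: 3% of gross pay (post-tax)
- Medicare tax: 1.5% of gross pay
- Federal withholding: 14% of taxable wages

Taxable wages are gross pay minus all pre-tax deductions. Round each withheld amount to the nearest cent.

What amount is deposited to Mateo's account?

$2,320.35

401(k) contribution: $3,181.68 × 0.03 = $95.45
Taxable wages = $3,181.68 − $95.45 = $3,086.23
Federal withholding: $3,086.23 × 0.14 = $432.07
Medicare tax: $3,181.68 × 0.015 = $47.73
Union dues: $3,181.68 × 0.03 = $95.45
AD&D insurance premium: $190.63
Total deductions = $95.45 + $432.07 + $47.73 + $95.45 + $190.63 = $861.33
Net pay = $3,181.68 − $861.33 = $2,320.35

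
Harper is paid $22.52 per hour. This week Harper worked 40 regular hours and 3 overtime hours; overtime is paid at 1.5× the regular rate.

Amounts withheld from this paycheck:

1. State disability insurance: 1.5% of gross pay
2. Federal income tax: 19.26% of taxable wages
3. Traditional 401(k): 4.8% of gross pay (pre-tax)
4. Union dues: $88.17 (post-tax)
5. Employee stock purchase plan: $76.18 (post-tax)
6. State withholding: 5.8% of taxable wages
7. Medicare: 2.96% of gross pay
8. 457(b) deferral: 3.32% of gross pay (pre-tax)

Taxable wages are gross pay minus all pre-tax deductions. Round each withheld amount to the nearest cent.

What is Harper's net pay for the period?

Regular pay: 40 × $22.52 = $900.80
Overtime pay: 3 × $22.52 × 1.5 = $101.34
Gross pay = $900.80 + $101.34 = $1,002.14
457(b) deferral: $1,002.14 × 0.0332 = $33.27
Traditional 401(k): $1,002.14 × 0.048 = $48.10
Pre-tax total = $33.27 + $48.10 = $81.37
Taxable wages = $1,002.14 − $81.37 = $920.77
State withholding: $920.77 × 0.058 = $53.40
Federal income tax: $920.77 × 0.1926 = $177.34
Medicare: $1,002.14 × 0.0296 = $29.66
State disability insurance: $1,002.14 × 0.015 = $15.03
Employee stock purchase plan: $76.18
Union dues: $88.17
Total deductions = $33.27 + $48.10 + $53.40 + $177.34 + $29.66 + $15.03 + $76.18 + $88.17 = $521.15
Net pay = $1,002.14 − $521.15 = $480.99

$480.99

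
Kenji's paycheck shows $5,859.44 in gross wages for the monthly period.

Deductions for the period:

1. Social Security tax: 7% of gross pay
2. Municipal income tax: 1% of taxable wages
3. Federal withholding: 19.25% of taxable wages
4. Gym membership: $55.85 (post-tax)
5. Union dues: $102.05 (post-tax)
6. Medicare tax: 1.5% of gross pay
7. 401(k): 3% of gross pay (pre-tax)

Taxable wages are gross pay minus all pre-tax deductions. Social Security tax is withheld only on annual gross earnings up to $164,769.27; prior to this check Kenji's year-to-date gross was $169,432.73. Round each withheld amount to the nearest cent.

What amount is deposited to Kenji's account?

$4,286.93

401(k): $5,859.44 × 0.03 = $175.78
Taxable wages = $5,859.44 − $175.78 = $5,683.66
Municipal income tax: $5,683.66 × 0.01 = $56.84
Federal withholding: $5,683.66 × 0.1925 = $1,094.10
Social Security tax: annual cap $164,769.27 already reached (YTD $169,432.73), so $0.00
Medicare tax: $5,859.44 × 0.015 = $87.89
Gym membership: $55.85
Union dues: $102.05
Total deductions = $175.78 + $56.84 + $1,094.10 + $0.00 + $87.89 + $55.85 + $102.05 = $1,572.51
Net pay = $5,859.44 − $1,572.51 = $4,286.93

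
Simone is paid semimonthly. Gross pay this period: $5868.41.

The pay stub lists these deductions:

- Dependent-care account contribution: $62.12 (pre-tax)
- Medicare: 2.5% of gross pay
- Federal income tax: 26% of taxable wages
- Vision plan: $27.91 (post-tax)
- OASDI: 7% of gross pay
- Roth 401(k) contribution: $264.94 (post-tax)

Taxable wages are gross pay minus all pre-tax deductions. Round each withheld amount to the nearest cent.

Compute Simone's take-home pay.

$3446.30

Dependent-care account contribution: $62.12
Taxable wages = $5868.41 − $62.12 = $5806.29
Federal income tax: $5806.29 × 0.26 = $1509.64
OASDI: $5868.41 × 0.07 = $410.79
Medicare: $5868.41 × 0.025 = $146.71
Roth 401(k) contribution: $264.94
Vision plan: $27.91
Total deductions = $62.12 + $1509.64 + $410.79 + $146.71 + $264.94 + $27.91 = $2422.11
Net pay = $5868.41 − $2422.11 = $3446.30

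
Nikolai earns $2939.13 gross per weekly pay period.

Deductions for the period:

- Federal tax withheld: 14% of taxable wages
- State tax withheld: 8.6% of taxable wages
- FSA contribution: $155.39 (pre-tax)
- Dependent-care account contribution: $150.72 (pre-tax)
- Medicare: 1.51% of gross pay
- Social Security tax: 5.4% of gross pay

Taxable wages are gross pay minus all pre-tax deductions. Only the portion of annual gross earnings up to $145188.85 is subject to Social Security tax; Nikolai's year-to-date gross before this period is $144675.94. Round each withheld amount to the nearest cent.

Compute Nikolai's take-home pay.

$1965.88

Dependent-care account contribution: $150.72
FSA contribution: $155.39
Pre-tax total = $150.72 + $155.39 = $306.11
Taxable wages = $2939.13 − $306.11 = $2633.02
Federal tax withheld: $2633.02 × 0.14 = $368.62
State tax withheld: $2633.02 × 0.086 = $226.44
Medicare: $2939.13 × 0.0151 = $44.38
Social Security tax: only $145188.85 − $144675.94 = $512.91 of this check is subject → $512.91 × 0.054 = $27.70
Total deductions = $150.72 + $155.39 + $368.62 + $226.44 + $44.38 + $27.70 = $973.25
Net pay = $2939.13 − $973.25 = $1965.88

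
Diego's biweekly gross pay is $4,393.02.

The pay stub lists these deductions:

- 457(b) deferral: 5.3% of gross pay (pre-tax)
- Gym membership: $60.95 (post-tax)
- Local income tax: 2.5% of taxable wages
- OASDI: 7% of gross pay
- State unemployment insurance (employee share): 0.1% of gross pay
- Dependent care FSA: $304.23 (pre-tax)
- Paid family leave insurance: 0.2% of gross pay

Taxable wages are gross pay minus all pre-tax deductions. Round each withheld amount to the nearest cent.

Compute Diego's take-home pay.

457(b) deferral: $4,393.02 × 0.053 = $232.83
Dependent care FSA: $304.23
Pre-tax total = $232.83 + $304.23 = $537.06
Taxable wages = $4,393.02 − $537.06 = $3,855.96
Local income tax: $3,855.96 × 0.025 = $96.40
Paid family leave insurance: $4,393.02 × 0.002 = $8.79
OASDI: $4,393.02 × 0.07 = $307.51
State unemployment insurance (employee share): $4,393.02 × 0.001 = $4.39
Gym membership: $60.95
Total deductions = $232.83 + $304.23 + $96.40 + $8.79 + $307.51 + $4.39 + $60.95 = $1,015.10
Net pay = $4,393.02 − $1,015.10 = $3,377.92

$3,377.92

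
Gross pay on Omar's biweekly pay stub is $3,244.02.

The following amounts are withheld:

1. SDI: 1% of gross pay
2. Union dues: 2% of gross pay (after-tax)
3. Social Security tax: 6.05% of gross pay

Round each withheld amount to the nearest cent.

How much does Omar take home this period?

SDI: $3,244.02 × 0.01 = $32.44
Social Security tax: $3,244.02 × 0.0605 = $196.26
Union dues: $3,244.02 × 0.02 = $64.88
Total deductions = $32.44 + $196.26 + $64.88 = $293.58
Net pay = $3,244.02 − $293.58 = $2,950.44

$2,950.44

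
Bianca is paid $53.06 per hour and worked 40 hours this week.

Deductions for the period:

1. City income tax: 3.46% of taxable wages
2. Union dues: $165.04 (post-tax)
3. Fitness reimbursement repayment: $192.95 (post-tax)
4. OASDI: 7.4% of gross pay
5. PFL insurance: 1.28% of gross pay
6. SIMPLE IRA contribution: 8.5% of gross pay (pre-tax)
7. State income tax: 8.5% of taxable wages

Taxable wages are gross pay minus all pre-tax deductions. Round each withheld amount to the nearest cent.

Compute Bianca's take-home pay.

Gross pay: 40 × $53.06 = $2,122.40
SIMPLE IRA contribution: $2,122.40 × 0.085 = $180.40
Taxable wages = $2,122.40 − $180.40 = $1,942.00
City income tax: $1,942.00 × 0.0346 = $67.19
State income tax: $1,942.00 × 0.085 = $165.07
OASDI: $2,122.40 × 0.074 = $157.06
PFL insurance: $2,122.40 × 0.0128 = $27.17
Fitness reimbursement repayment: $192.95
Union dues: $165.04
Total deductions = $180.40 + $67.19 + $165.07 + $157.06 + $27.17 + $192.95 + $165.04 = $954.88
Net pay = $2,122.40 − $954.88 = $1,167.52

$1,167.52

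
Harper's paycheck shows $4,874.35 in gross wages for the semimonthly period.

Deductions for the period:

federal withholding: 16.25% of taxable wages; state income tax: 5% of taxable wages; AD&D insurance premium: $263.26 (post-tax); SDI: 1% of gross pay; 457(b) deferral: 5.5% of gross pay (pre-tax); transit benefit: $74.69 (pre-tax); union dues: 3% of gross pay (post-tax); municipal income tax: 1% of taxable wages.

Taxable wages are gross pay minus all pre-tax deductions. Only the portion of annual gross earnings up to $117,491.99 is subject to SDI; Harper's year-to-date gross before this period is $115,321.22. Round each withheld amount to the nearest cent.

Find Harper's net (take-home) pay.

$3,092.09

Transit benefit: $74.69
457(b) deferral: $4,874.35 × 0.055 = $268.09
Pre-tax total = $74.69 + $268.09 = $342.78
Taxable wages = $4,874.35 − $342.78 = $4,531.57
Federal withholding: $4,531.57 × 0.1625 = $736.38
Municipal income tax: $4,531.57 × 0.01 = $45.32
State income tax: $4,531.57 × 0.05 = $226.58
SDI: only $117,491.99 − $115,321.22 = $2,170.77 of this check is subject → $2,170.77 × 0.01 = $21.71
Union dues: $4,874.35 × 0.03 = $146.23
AD&D insurance premium: $263.26
Total deductions = $74.69 + $268.09 + $736.38 + $45.32 + $226.58 + $21.71 + $146.23 + $263.26 = $1,782.26
Net pay = $4,874.35 − $1,782.26 = $3,092.09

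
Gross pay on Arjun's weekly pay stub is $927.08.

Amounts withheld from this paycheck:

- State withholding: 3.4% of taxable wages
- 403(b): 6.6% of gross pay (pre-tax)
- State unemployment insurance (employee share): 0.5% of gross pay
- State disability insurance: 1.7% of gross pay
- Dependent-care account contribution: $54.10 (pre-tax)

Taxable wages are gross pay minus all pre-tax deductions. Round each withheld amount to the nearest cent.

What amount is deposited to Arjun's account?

$763.79

403(b): $927.08 × 0.066 = $61.19
Dependent-care account contribution: $54.10
Pre-tax total = $61.19 + $54.10 = $115.29
Taxable wages = $927.08 − $115.29 = $811.79
State withholding: $811.79 × 0.034 = $27.60
State unemployment insurance (employee share): $927.08 × 0.005 = $4.64
State disability insurance: $927.08 × 0.017 = $15.76
Total deductions = $61.19 + $54.10 + $27.60 + $4.64 + $15.76 = $163.29
Net pay = $927.08 − $163.29 = $763.79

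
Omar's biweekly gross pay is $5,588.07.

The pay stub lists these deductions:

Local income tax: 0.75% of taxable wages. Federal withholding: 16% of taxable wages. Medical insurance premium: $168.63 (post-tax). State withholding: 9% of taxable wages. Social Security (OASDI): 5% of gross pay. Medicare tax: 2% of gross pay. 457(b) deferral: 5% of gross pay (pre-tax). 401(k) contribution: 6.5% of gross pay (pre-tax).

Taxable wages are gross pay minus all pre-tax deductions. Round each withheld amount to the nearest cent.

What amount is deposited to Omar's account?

457(b) deferral: $5,588.07 × 0.05 = $279.40
401(k) contribution: $5,588.07 × 0.065 = $363.22
Pre-tax total = $279.40 + $363.22 = $642.62
Taxable wages = $5,588.07 − $642.62 = $4,945.45
Local income tax: $4,945.45 × 0.0075 = $37.09
Federal withholding: $4,945.45 × 0.16 = $791.27
State withholding: $4,945.45 × 0.09 = $445.09
Social Security (OASDI): $5,588.07 × 0.05 = $279.40
Medicare tax: $5,588.07 × 0.02 = $111.76
Medical insurance premium: $168.63
Total deductions = $279.40 + $363.22 + $37.09 + $791.27 + $445.09 + $279.40 + $111.76 + $168.63 = $2,475.86
Net pay = $5,588.07 − $2,475.86 = $3,112.21

$3,112.21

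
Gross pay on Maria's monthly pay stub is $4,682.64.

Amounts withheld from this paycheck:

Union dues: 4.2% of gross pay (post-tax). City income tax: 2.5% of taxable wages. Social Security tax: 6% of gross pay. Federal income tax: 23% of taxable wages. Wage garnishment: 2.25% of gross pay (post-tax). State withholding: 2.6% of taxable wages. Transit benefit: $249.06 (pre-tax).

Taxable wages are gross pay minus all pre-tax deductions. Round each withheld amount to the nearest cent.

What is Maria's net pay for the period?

Transit benefit: $249.06
Taxable wages = $4,682.64 − $249.06 = $4,433.58
Federal income tax: $4,433.58 × 0.23 = $1,019.72
State withholding: $4,433.58 × 0.026 = $115.27
City income tax: $4,433.58 × 0.025 = $110.84
Social Security tax: $4,682.64 × 0.06 = $280.96
Union dues: $4,682.64 × 0.042 = $196.67
Wage garnishment: $4,682.64 × 0.0225 = $105.36
Total deductions = $249.06 + $1,019.72 + $115.27 + $110.84 + $280.96 + $196.67 + $105.36 = $2,077.88
Net pay = $4,682.64 − $2,077.88 = $2,604.76

$2,604.76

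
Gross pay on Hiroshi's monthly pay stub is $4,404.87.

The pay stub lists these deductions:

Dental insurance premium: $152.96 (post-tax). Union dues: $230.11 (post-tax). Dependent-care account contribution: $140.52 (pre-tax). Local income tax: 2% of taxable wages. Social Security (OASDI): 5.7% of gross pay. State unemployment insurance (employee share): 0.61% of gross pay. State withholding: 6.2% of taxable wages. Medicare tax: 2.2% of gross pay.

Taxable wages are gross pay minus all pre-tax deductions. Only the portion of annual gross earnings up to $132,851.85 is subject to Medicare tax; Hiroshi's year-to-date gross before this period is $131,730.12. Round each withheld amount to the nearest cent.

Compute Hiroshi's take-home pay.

$3,228.97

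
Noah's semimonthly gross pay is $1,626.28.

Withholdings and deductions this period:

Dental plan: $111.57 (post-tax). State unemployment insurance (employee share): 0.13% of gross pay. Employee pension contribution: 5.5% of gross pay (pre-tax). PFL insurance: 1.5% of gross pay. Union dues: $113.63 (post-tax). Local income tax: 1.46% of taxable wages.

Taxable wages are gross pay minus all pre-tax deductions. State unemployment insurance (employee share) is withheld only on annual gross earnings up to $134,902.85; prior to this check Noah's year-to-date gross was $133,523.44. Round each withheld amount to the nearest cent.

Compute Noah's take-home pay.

$1,263.01

Employee pension contribution: $1,626.28 × 0.055 = $89.45
Taxable wages = $1,626.28 − $89.45 = $1,536.83
Local income tax: $1,536.83 × 0.0146 = $22.44
PFL insurance: $1,626.28 × 0.015 = $24.39
State unemployment insurance (employee share): only $134,902.85 − $133,523.44 = $1,379.41 of this check is subject → $1,379.41 × 0.0013 = $1.79
Dental plan: $111.57
Union dues: $113.63
Total deductions = $89.45 + $22.44 + $24.39 + $1.79 + $111.57 + $113.63 = $363.27
Net pay = $1,626.28 − $363.27 = $1,263.01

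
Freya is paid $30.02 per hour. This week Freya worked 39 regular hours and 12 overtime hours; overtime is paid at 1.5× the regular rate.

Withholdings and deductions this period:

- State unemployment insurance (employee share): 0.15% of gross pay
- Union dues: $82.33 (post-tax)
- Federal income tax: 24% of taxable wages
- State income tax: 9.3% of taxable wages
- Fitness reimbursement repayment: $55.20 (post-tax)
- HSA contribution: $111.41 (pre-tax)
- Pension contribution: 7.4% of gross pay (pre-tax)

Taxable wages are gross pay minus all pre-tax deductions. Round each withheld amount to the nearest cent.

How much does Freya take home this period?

Regular pay: 39 × $30.02 = $1,170.78
Overtime pay: 12 × $30.02 × 1.5 = $540.36
Gross pay = $1,170.78 + $540.36 = $1,711.14
Pension contribution: $1,711.14 × 0.074 = $126.62
HSA contribution: $111.41
Pre-tax total = $126.62 + $111.41 = $238.03
Taxable wages = $1,711.14 − $238.03 = $1,473.11
Federal income tax: $1,473.11 × 0.24 = $353.55
State income tax: $1,473.11 × 0.093 = $137.00
State unemployment insurance (employee share): $1,711.14 × 0.0015 = $2.57
Union dues: $82.33
Fitness reimbursement repayment: $55.20
Total deductions = $126.62 + $111.41 + $353.55 + $137.00 + $2.57 + $82.33 + $55.20 = $868.68
Net pay = $1,711.14 − $868.68 = $842.46

$842.46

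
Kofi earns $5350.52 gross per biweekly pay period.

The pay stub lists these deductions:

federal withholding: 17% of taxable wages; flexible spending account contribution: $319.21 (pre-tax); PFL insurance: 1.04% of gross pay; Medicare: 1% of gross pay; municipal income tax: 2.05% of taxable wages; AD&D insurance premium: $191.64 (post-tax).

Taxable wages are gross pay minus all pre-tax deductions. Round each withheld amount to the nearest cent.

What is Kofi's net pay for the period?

Flexible spending account contribution: $319.21
Taxable wages = $5350.52 − $319.21 = $5031.31
Municipal income tax: $5031.31 × 0.0205 = $103.14
Federal withholding: $5031.31 × 0.17 = $855.32
PFL insurance: $5350.52 × 0.0104 = $55.65
Medicare: $5350.52 × 0.01 = $53.51
AD&D insurance premium: $191.64
Total deductions = $319.21 + $103.14 + $855.32 + $55.65 + $53.51 + $191.64 = $1578.47
Net pay = $5350.52 − $1578.47 = $3772.05

$3772.05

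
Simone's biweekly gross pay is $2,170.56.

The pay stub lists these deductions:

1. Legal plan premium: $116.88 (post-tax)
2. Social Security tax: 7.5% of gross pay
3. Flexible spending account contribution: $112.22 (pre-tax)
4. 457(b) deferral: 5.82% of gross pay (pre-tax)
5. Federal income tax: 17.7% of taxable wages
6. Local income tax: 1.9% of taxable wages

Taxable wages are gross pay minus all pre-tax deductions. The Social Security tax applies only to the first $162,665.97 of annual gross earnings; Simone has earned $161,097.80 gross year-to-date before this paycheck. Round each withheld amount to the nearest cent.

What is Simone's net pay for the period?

Flexible spending account contribution: $112.22
457(b) deferral: $2,170.56 × 0.0582 = $126.33
Pre-tax total = $112.22 + $126.33 = $238.55
Taxable wages = $2,170.56 − $238.55 = $1,932.01
Federal income tax: $1,932.01 × 0.177 = $341.97
Local income tax: $1,932.01 × 0.019 = $36.71
Social Security tax: only $162,665.97 − $161,097.80 = $1,568.17 of this check is subject → $1,568.17 × 0.075 = $117.61
Legal plan premium: $116.88
Total deductions = $112.22 + $126.33 + $341.97 + $36.71 + $117.61 + $116.88 = $851.72
Net pay = $2,170.56 − $851.72 = $1,318.84

$1,318.84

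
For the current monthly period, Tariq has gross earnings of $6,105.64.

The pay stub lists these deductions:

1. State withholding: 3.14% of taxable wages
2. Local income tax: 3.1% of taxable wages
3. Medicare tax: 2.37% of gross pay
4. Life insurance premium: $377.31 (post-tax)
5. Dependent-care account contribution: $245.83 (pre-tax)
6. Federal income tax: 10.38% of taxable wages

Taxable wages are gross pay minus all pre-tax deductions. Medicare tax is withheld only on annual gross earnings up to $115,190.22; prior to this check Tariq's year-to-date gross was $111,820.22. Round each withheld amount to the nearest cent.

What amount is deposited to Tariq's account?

$4,428.73

Dependent-care account contribution: $245.83
Taxable wages = $6,105.64 − $245.83 = $5,859.81
State withholding: $5,859.81 × 0.0314 = $184.00
Federal income tax: $5,859.81 × 0.1038 = $608.25
Local income tax: $5,859.81 × 0.031 = $181.65
Medicare tax: only $115,190.22 − $111,820.22 = $3,370.00 of this check is subject → $3,370.00 × 0.0237 = $79.87
Life insurance premium: $377.31
Total deductions = $245.83 + $184.00 + $608.25 + $181.65 + $79.87 + $377.31 = $1,676.91
Net pay = $6,105.64 − $1,676.91 = $4,428.73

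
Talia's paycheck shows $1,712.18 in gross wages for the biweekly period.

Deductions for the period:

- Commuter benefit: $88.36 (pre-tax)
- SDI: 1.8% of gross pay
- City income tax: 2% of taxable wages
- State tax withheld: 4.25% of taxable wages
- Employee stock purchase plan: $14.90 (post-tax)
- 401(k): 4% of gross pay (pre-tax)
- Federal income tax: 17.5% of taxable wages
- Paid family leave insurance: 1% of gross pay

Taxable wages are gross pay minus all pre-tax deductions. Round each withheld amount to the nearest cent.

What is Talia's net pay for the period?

401(k): $1,712.18 × 0.04 = $68.49
Commuter benefit: $88.36
Pre-tax total = $68.49 + $88.36 = $156.85
Taxable wages = $1,712.18 − $156.85 = $1,555.33
Federal income tax: $1,555.33 × 0.175 = $272.18
City income tax: $1,555.33 × 0.02 = $31.11
State tax withheld: $1,555.33 × 0.0425 = $66.10
SDI: $1,712.18 × 0.018 = $30.82
Paid family leave insurance: $1,712.18 × 0.01 = $17.12
Employee stock purchase plan: $14.90
Total deductions = $68.49 + $88.36 + $272.18 + $31.11 + $66.10 + $30.82 + $17.12 + $14.90 = $589.08
Net pay = $1,712.18 − $589.08 = $1,123.10

$1,123.10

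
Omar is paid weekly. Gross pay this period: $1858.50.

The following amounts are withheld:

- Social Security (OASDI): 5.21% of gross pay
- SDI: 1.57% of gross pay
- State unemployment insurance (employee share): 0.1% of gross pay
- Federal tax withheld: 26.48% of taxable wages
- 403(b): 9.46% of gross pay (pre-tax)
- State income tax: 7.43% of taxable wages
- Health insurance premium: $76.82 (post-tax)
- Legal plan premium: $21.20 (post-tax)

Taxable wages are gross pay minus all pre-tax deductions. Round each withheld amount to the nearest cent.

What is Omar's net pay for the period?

403(b): $1858.50 × 0.0946 = $175.81
Taxable wages = $1858.50 − $175.81 = $1682.69
Federal tax withheld: $1682.69 × 0.2648 = $445.58
State income tax: $1682.69 × 0.0743 = $125.02
Social Security (OASDI): $1858.50 × 0.0521 = $96.83
State unemployment insurance (employee share): $1858.50 × 0.001 = $1.86
SDI: $1858.50 × 0.0157 = $29.18
Health insurance premium: $76.82
Legal plan premium: $21.20
Total deductions = $175.81 + $445.58 + $125.02 + $96.83 + $1.86 + $29.18 + $76.82 + $21.20 = $972.30
Net pay = $1858.50 − $972.30 = $886.20

$886.20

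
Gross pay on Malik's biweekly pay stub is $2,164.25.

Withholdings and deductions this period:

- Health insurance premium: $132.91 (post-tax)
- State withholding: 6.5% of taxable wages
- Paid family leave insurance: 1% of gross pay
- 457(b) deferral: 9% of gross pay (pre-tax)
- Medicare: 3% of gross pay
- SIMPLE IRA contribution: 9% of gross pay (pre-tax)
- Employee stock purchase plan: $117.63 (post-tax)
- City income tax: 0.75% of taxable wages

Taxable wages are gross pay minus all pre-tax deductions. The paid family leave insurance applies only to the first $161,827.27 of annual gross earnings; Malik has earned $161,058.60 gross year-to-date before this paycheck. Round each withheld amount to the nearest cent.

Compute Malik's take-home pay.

SIMPLE IRA contribution: $2,164.25 × 0.09 = $194.78
457(b) deferral: $2,164.25 × 0.09 = $194.78
Pre-tax total = $194.78 + $194.78 = $389.56
Taxable wages = $2,164.25 − $389.56 = $1,774.69
City income tax: $1,774.69 × 0.0075 = $13.31
State withholding: $1,774.69 × 0.065 = $115.35
Medicare: $2,164.25 × 0.03 = $64.93
Paid family leave insurance: only $161,827.27 − $161,058.60 = $768.67 of this check is subject → $768.67 × 0.01 = $7.69
Employee stock purchase plan: $117.63
Health insurance premium: $132.91
Total deductions = $194.78 + $194.78 + $13.31 + $115.35 + $64.93 + $7.69 + $117.63 + $132.91 = $841.38
Net pay = $2,164.25 − $841.38 = $1,322.87

$1,322.87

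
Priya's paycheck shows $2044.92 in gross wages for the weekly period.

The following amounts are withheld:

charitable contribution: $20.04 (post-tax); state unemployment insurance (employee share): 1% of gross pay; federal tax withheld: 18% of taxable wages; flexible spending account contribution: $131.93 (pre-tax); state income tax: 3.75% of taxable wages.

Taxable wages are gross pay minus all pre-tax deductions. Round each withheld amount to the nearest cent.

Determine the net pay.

$1456.42

Flexible spending account contribution: $131.93
Taxable wages = $2044.92 − $131.93 = $1912.99
State income tax: $1912.99 × 0.0375 = $71.74
Federal tax withheld: $1912.99 × 0.18 = $344.34
State unemployment insurance (employee share): $2044.92 × 0.01 = $20.45
Charitable contribution: $20.04
Total deductions = $131.93 + $71.74 + $344.34 + $20.45 + $20.04 = $588.50
Net pay = $2044.92 − $588.50 = $1456.42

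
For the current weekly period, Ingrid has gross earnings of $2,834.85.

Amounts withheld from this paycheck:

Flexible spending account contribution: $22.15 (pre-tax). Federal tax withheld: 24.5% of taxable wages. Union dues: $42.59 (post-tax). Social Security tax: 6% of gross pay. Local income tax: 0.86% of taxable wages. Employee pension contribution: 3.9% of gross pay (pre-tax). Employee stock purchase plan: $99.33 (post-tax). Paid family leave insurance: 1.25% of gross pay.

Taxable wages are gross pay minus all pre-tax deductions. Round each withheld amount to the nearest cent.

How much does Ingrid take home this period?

$1,669.43

Flexible spending account contribution: $22.15
Employee pension contribution: $2,834.85 × 0.039 = $110.56
Pre-tax total = $22.15 + $110.56 = $132.71
Taxable wages = $2,834.85 − $132.71 = $2,702.14
Local income tax: $2,702.14 × 0.0086 = $23.24
Federal tax withheld: $2,702.14 × 0.245 = $662.02
Paid family leave insurance: $2,834.85 × 0.0125 = $35.44
Social Security tax: $2,834.85 × 0.06 = $170.09
Employee stock purchase plan: $99.33
Union dues: $42.59
Total deductions = $22.15 + $110.56 + $23.24 + $662.02 + $35.44 + $170.09 + $99.33 + $42.59 = $1,165.42
Net pay = $2,834.85 − $1,165.42 = $1,669.43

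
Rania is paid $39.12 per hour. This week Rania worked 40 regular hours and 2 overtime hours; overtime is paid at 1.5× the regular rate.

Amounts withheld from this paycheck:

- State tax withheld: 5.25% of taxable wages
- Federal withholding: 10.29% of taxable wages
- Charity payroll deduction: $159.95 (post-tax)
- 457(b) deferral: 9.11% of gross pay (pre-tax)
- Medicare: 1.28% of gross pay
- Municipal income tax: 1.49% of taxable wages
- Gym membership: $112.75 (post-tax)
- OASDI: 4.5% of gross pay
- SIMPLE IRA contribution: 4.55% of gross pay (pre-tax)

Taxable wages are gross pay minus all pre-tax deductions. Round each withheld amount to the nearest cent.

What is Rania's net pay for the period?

Regular pay: 40 × $39.12 = $1,564.80
Overtime pay: 2 × $39.12 × 1.5 = $117.36
Gross pay = $1,564.80 + $117.36 = $1,682.16
SIMPLE IRA contribution: $1,682.16 × 0.0455 = $76.54
457(b) deferral: $1,682.16 × 0.0911 = $153.24
Pre-tax total = $76.54 + $153.24 = $229.78
Taxable wages = $1,682.16 − $229.78 = $1,452.38
State tax withheld: $1,452.38 × 0.0525 = $76.25
Federal withholding: $1,452.38 × 0.1029 = $149.45
Municipal income tax: $1,452.38 × 0.0149 = $21.64
Medicare: $1,682.16 × 0.0128 = $21.53
OASDI: $1,682.16 × 0.045 = $75.70
Gym membership: $112.75
Charity payroll deduction: $159.95
Total deductions = $76.54 + $153.24 + $76.25 + $149.45 + $21.64 + $21.53 + $75.70 + $112.75 + $159.95 = $847.05
Net pay = $1,682.16 − $847.05 = $835.11

$835.11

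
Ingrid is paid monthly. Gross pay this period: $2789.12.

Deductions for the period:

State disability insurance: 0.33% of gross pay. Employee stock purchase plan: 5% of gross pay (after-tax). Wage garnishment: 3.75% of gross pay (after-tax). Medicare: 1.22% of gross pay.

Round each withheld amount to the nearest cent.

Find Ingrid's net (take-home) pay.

$2501.84

State disability insurance: $2789.12 × 0.0033 = $9.20
Medicare: $2789.12 × 0.0122 = $34.03
Employee stock purchase plan: $2789.12 × 0.05 = $139.46
Wage garnishment: $2789.12 × 0.0375 = $104.59
Total deductions = $9.20 + $34.03 + $139.46 + $104.59 = $287.28
Net pay = $2789.12 − $287.28 = $2501.84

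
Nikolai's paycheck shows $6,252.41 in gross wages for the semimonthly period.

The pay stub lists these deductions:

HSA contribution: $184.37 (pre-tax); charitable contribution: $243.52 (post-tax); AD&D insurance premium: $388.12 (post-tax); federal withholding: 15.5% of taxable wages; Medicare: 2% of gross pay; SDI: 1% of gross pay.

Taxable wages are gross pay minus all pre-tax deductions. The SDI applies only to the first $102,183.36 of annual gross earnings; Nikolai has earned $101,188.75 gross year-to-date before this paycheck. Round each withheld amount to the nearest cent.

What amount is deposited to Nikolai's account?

HSA contribution: $184.37
Taxable wages = $6,252.41 − $184.37 = $6,068.04
Federal withholding: $6,068.04 × 0.155 = $940.55
SDI: only $102,183.36 − $101,188.75 = $994.61 of this check is subject → $994.61 × 0.01 = $9.95
Medicare: $6,252.41 × 0.02 = $125.05
Charitable contribution: $243.52
AD&D insurance premium: $388.12
Total deductions = $184.37 + $940.55 + $9.95 + $125.05 + $243.52 + $388.12 = $1,891.56
Net pay = $6,252.41 − $1,891.56 = $4,360.85

$4,360.85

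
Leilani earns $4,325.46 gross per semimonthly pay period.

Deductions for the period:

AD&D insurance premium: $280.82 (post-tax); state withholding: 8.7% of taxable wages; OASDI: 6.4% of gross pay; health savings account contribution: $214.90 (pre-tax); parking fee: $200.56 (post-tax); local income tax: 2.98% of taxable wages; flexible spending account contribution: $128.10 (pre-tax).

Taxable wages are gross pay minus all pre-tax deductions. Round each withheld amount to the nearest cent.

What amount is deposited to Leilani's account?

Health savings account contribution: $214.90
Flexible spending account contribution: $128.10
Pre-tax total = $214.90 + $128.10 = $343.00
Taxable wages = $4,325.46 − $343.00 = $3,982.46
State withholding: $3,982.46 × 0.087 = $346.47
Local income tax: $3,982.46 × 0.0298 = $118.68
OASDI: $4,325.46 × 0.064 = $276.83
Parking fee: $200.56
AD&D insurance premium: $280.82
Total deductions = $214.90 + $128.10 + $346.47 + $118.68 + $276.83 + $200.56 + $280.82 = $1,566.36
Net pay = $4,325.46 − $1,566.36 = $2,759.10

$2,759.10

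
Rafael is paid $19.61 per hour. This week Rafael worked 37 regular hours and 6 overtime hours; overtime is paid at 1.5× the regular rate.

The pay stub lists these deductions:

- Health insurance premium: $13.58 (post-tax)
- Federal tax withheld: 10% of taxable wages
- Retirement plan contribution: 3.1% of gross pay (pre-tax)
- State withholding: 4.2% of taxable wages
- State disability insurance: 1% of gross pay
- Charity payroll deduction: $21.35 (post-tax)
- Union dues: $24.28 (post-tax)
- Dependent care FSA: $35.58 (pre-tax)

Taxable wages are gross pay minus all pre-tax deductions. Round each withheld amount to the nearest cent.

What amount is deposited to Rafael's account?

Regular pay: 37 × $19.61 = $725.57
Overtime pay: 6 × $19.61 × 1.5 = $176.49
Gross pay = $725.57 + $176.49 = $902.06
Retirement plan contribution: $902.06 × 0.031 = $27.96
Dependent care FSA: $35.58
Pre-tax total = $27.96 + $35.58 = $63.54
Taxable wages = $902.06 − $63.54 = $838.52
State withholding: $838.52 × 0.042 = $35.22
Federal tax withheld: $838.52 × 0.1 = $83.85
State disability insurance: $902.06 × 0.01 = $9.02
Union dues: $24.28
Health insurance premium: $13.58
Charity payroll deduction: $21.35
Total deductions = $27.96 + $35.58 + $35.22 + $83.85 + $9.02 + $24.28 + $13.58 + $21.35 = $250.84
Net pay = $902.06 − $250.84 = $651.22

$651.22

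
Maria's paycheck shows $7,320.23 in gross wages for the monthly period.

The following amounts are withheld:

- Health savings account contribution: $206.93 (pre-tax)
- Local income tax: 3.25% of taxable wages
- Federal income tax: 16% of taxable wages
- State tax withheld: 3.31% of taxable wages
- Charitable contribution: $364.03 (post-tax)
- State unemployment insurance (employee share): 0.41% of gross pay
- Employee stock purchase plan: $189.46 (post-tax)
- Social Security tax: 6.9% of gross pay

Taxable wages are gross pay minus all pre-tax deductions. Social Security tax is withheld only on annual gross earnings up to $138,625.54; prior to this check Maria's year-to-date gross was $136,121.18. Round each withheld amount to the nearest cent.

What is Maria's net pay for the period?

$4,752.24

Health savings account contribution: $206.93
Taxable wages = $7,320.23 − $206.93 = $7,113.30
State tax withheld: $7,113.30 × 0.0331 = $235.45
Local income tax: $7,113.30 × 0.0325 = $231.18
Federal income tax: $7,113.30 × 0.16 = $1,138.13
State unemployment insurance (employee share): $7,320.23 × 0.0041 = $30.01
Social Security tax: only $138,625.54 − $136,121.18 = $2,504.36 of this check is subject → $2,504.36 × 0.069 = $172.80
Employee stock purchase plan: $189.46
Charitable contribution: $364.03
Total deductions = $206.93 + $235.45 + $231.18 + $1,138.13 + $30.01 + $172.80 + $189.46 + $364.03 = $2,567.99
Net pay = $7,320.23 − $2,567.99 = $4,752.24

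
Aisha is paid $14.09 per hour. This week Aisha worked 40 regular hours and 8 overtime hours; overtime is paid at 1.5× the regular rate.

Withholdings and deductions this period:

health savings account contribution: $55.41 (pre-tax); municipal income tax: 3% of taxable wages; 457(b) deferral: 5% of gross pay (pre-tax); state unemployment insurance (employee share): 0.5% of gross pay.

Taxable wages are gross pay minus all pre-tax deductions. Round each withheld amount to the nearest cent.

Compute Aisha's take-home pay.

Regular pay: 40 × $14.09 = $563.60
Overtime pay: 8 × $14.09 × 1.5 = $169.08
Gross pay = $563.60 + $169.08 = $732.68
457(b) deferral: $732.68 × 0.05 = $36.63
Health savings account contribution: $55.41
Pre-tax total = $36.63 + $55.41 = $92.04
Taxable wages = $732.68 − $92.04 = $640.64
Municipal income tax: $640.64 × 0.03 = $19.22
State unemployment insurance (employee share): $732.68 × 0.005 = $3.66
Total deductions = $36.63 + $55.41 + $19.22 + $3.66 = $114.92
Net pay = $732.68 − $114.92 = $617.76

$617.76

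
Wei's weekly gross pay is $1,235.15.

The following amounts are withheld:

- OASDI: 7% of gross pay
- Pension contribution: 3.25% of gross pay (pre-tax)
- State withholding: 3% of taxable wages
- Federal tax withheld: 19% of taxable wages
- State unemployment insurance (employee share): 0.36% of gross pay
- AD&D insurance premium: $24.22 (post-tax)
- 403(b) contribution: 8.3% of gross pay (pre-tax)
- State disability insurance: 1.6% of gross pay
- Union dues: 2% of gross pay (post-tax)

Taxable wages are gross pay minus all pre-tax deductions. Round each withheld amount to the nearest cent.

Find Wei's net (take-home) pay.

$692.56

Pension contribution: $1,235.15 × 0.0325 = $40.14
403(b) contribution: $1,235.15 × 0.083 = $102.52
Pre-tax total = $40.14 + $102.52 = $142.66
Taxable wages = $1,235.15 − $142.66 = $1,092.49
State withholding: $1,092.49 × 0.03 = $32.77
Federal tax withheld: $1,092.49 × 0.19 = $207.57
State unemployment insurance (employee share): $1,235.15 × 0.0036 = $4.45
OASDI: $1,235.15 × 0.07 = $86.46
State disability insurance: $1,235.15 × 0.016 = $19.76
Union dues: $1,235.15 × 0.02 = $24.70
AD&D insurance premium: $24.22
Total deductions = $40.14 + $102.52 + $32.77 + $207.57 + $4.45 + $86.46 + $19.76 + $24.70 + $24.22 = $542.59
Net pay = $1,235.15 − $542.59 = $692.56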